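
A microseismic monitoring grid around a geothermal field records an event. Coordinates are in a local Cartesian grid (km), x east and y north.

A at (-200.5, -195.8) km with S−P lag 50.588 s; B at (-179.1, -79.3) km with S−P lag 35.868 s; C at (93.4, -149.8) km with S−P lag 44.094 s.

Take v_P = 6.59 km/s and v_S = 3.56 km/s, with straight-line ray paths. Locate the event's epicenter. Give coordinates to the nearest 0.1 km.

-43.4 km east, 163.0 km north

Distance from S−P lag: d = Δt · v_P v_S / (v_P − v_S) = Δt · (6.59·3.56)/(6.59−3.56) ≈ 7.7427·Δt.
So d_A = 391.69, d_B = 277.72, d_C = 341.41 km.
Circle about each station: (x + 200.5)² + (y + 195.8)² = 391.69²; (x + 179.1)² + (y + 79.3)² = 277.72²; (x − 93.4)² + (y + 149.8)² = 341.41².
Subtracting pairs of circle equations eliminates x²+y² and gives linear equations (the radical axes):
42.8 x + 233.0 y = 36120.07
587.8 x + 92.0 y = -10514.02
Solving the 2×2 system: x ≈ -43.4, y ≈ 163.0 km.
Check against A (with the unrounded x, y): √((x + 200.5)²+(y + 195.8)²) = 391.68 ≈ 391.69 km. ✓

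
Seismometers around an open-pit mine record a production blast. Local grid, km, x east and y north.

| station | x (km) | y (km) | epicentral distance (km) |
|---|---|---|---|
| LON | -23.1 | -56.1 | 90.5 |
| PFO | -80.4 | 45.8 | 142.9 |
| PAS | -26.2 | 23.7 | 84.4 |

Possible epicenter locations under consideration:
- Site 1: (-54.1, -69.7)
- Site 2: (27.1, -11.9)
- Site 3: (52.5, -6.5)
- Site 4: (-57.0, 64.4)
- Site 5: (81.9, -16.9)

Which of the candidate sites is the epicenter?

Site 3

For each candidate, compare |candidate − station| to the reported distance:
Site 1: residuals LON 56.6, PFO 24.4, PAS 13.1 → max 56.6 km
Site 2: residuals LON 23.6, PFO 20.9, PAS 20.3 → max 23.6 km
Site 3: residuals LON 0.1, PFO 0.1, PAS 0.1 → max 0.1 km
Site 4: residuals LON 34.7, PFO 113.0, PAS 33.4 → max 113.0 km
Site 5: residuals LON 21.6, PFO 31.1, PAS 31.1 → max 31.1 km
Only Site 3 has all residuals ≈ 0.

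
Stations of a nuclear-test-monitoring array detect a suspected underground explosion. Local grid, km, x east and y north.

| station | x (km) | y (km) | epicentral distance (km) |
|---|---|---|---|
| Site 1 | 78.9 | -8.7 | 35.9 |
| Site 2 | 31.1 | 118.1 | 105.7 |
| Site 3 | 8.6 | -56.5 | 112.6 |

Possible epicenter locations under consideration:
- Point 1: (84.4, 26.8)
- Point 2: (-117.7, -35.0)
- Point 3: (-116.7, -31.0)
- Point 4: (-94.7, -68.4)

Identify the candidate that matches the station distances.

Point 1

For each candidate, compare |candidate − station| to the reported distance:
Point 1: residuals Site 1 0.0, Site 2 0.0, Site 3 0.0 → max 0.0 km
Point 2: residuals Site 1 162.5, Site 2 107.8, Site 3 15.5 → max 162.5 km
Point 3: residuals Site 1 161.0, Site 2 104.2, Site 3 15.3 → max 161.0 km
Point 4: residuals Site 1 147.7, Site 2 119.3, Site 3 8.6 → max 147.7 km
Only Point 1 has all residuals ≈ 0.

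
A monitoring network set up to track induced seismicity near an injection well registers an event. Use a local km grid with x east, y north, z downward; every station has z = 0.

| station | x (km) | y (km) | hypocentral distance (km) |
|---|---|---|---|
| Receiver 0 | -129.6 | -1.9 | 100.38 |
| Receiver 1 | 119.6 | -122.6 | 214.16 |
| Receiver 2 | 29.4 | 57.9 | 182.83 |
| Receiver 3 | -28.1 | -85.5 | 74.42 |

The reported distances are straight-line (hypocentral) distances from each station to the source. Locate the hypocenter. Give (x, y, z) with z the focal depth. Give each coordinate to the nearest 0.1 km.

(-84.0, -77.1, 48.4)

Each station gives a sphere (x−x_i)² + (y−y_i)² + z² = d_i² (stations at z=0).
Subtracting the Receiver 0 sphere from Receiver 1 and Receiver 2: z² cancels, leaving linear equations in x and y:
498.4 x − 241.4 y = -23253.21
318.0 x + 119.6 y = -35933.66
Solving: x ≈ -84.000, y ≈ -77.103 km (keep extra digits for the depth step; rounded: -84.0, -77.1).
Then from the Receiver 0 sphere: z² = 100.38² − (x + 129.6)² − (y + 1.9)² with x = -84.000, y = -77.103, so z ≈ 48.387 ≈ 48.4 km.
Check against Receiver 3 (with the unrounded solution): distance 74.41 ≈ 74.42 km. ✓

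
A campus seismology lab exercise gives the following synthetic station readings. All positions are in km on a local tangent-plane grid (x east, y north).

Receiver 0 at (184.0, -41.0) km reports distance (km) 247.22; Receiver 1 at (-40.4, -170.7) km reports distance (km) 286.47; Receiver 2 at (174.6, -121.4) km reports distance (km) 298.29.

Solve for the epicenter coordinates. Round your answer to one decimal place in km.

x ≈ -8.6 km, y ≈ 114.0 km

Circle about each station: (x − 184.0)² + (y + 41.0)² = 247.22²; (x + 40.4)² + (y + 170.7)² = 286.47²; (x − 174.6)² + (y + 121.4)² = 298.29².
Subtracting the Receiver 0 equation from the Receiver 1 and Receiver 2 equations removes the quadratic terms:
-448.8 x − 259.4 y = -25713.68
-18.8 x − 160.8 y = -18173.08
Solving the 2×2 system: x ≈ -8.6, y ≈ 114.0 km.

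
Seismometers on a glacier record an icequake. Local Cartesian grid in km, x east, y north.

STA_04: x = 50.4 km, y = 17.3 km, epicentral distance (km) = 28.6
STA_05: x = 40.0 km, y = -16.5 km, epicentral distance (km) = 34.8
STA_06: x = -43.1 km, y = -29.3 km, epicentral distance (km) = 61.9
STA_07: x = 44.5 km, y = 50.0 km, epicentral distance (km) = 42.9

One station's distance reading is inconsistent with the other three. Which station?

Solve using three stations at a time. Using STA_04, STA_05, STA_07 (subtract circle equations pairwise → linear system) gives (x, y) ≈ (21.9, 13.4).
Distances from that point to each station vs reported:
  STA_04: calculated 28.8 vs reported 28.6 → residual 0.2 km
  STA_05: calculated 35.0 vs reported 34.8 → residual 0.2 km
  STA_06: calculated 77.7 vs reported 61.9 → residual 15.8 km
  STA_07: calculated 43.0 vs reported 42.9 → residual 0.1 km
STA_04, STA_05, STA_07 are mutually consistent (residuals ≈ 0); STA_06 is off by 15.8 km.

STA_06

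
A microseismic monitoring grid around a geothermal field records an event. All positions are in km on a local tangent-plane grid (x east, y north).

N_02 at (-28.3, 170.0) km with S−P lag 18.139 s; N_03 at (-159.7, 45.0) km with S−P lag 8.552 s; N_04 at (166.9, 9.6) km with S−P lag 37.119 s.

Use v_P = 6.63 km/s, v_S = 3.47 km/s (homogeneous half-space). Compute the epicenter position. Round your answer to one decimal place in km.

x ≈ -98.9 km, y ≈ 58.4 km

Distance from S−P lag: d = Δt · v_P v_S / (v_P − v_S) = Δt · (6.63·3.47)/(6.63−3.47) ≈ 7.2804·Δt.
So d_N_02 = 132.06, d_N_03 = 62.26, d_N_04 = 270.24 km.
Circle about each station: (x + 28.3)² + (y − 170.0)² = 132.06²; (x + 159.7)² + (y − 45.0)² = 62.26²; (x − 166.9)² + (y − 9.6)² = 270.24².
Subtracting pairs of circle equations eliminates x²+y² and gives linear equations (the radical axes):
-262.8 x − 250.0 y = 11391.74
390.4 x − 320.8 y = -57342.93
Solving the 2×2 system: x ≈ -98.9, y ≈ 58.4 km.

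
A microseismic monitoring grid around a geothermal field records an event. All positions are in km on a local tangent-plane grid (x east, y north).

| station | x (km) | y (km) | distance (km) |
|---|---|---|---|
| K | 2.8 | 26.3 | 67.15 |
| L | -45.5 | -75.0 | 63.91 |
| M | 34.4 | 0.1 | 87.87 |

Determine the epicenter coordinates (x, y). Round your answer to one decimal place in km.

Circle about each station: (x − 2.8)² + (y − 26.3)² = 67.15²; (x + 45.5)² + (y + 75.0)² = 63.91²; (x − 34.4)² + (y − 0.1)² = 87.87².
Subtracting the K equation from the L and M equations removes the quadratic terms:
-96.6 x − 202.6 y = 7420.35
63.2 x − 52.4 y = -2728.17
Solving the 2×2 system: x ≈ -52.7, y ≈ -11.5 km.

-52.7 km east, -11.5 km north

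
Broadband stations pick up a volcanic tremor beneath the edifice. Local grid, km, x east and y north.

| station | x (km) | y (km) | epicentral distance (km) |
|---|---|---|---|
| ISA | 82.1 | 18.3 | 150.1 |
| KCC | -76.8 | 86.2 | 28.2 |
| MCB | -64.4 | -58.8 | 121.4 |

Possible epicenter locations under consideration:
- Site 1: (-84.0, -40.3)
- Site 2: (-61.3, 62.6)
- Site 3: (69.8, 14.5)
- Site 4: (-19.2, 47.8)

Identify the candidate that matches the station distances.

Site 2

For each candidate, compare |candidate − station| to the reported distance:
Site 1: residuals ISA 26.0, KCC 98.5, MCB 94.4 → max 98.5 km
Site 2: residuals ISA 0.0, KCC 0.0, MCB 0.0 → max 0.0 km
Site 3: residuals ISA 137.2, KCC 135.0, MCB 31.5 → max 137.2 km
Site 4: residuals ISA 44.6, KCC 41.0, MCB 5.6 → max 44.6 km
Only Site 2 has all residuals ≈ 0.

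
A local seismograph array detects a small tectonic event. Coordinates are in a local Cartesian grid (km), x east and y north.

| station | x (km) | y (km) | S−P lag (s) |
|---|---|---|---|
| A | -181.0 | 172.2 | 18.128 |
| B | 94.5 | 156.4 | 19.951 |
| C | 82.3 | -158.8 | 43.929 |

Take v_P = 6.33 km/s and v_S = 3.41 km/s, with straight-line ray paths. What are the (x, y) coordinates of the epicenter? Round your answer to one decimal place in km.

Distance from S−P lag: d = Δt · v_P v_S / (v_P − v_S) = Δt · (6.33·3.41)/(6.33−3.41) ≈ 7.3922·Δt.
So d_A = 134.01, d_B = 147.48, d_C = 324.73 km.
Circle about each station: (x + 181.0)² + (y − 172.2)² = 134.01²; (x − 94.5)² + (y − 156.4)² = 147.48²; (x − 82.3)² + (y + 158.8)² = 324.73².
Subtracting pairs of circle equations eliminates x²+y² and gives linear equations (the radical axes):
551.0 x − 31.6 y = -32814.30
526.6 x − 662.0 y = -117914.00
Solving the 2×2 system: x ≈ -51.7, y ≈ 137.0 km.

(-51.7, 137.0)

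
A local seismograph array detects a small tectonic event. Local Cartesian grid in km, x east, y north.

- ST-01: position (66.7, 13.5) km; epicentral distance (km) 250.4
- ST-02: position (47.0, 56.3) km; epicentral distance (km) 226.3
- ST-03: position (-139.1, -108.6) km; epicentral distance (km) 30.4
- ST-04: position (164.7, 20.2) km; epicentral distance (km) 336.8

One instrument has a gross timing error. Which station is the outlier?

ST-02

Solve using three stations at a time. Using ST-01, ST-03, ST-04 (subtract circle equations pairwise → linear system) gives (x, y) ≈ (-132.6, -138.1).
Distances from that point to each station vs reported:
  ST-01: calculated 250.4 vs reported 250.4 → residual 0.0 km
  ST-02: calculated 264.6 vs reported 226.3 → residual 38.3 km
  ST-03: calculated 30.2 vs reported 30.4 → residual 0.2 km
  ST-04: calculated 336.8 vs reported 336.8 → residual 0.0 km
ST-01, ST-03, ST-04 are mutually consistent (residuals ≈ 0); ST-02 is off by 38.3 km.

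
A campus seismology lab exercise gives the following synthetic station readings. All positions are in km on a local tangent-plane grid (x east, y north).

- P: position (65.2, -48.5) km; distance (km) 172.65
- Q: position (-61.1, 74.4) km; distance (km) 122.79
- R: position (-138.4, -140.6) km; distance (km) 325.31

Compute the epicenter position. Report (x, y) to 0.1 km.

51.4 km east, 123.6 km north

Circle about each station: (x − 65.2)² + (y + 48.5)² = 172.65²; (x + 61.1)² + (y − 74.4)² = 122.79²; (x + 138.4)² + (y + 140.6)² = 325.31².
Subtracting the P equation from the Q and R equations removes the quadratic terms:
-252.6 x + 245.8 y = 17395.92
-407.2 x − 184.2 y = -43698.94
Solving the 2×2 system: x ≈ 51.4, y ≈ 123.6 km.
Check against P (with the unrounded x, y): √((x − 65.2)²+(y + 48.5)²) = 172.65 ≈ 172.65 km. ✓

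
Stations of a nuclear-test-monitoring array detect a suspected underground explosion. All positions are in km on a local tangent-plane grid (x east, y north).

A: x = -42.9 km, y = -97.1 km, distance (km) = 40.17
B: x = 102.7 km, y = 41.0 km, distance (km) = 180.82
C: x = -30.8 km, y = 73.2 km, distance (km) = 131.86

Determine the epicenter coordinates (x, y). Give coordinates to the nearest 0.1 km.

x ≈ -49.0 km, y ≈ -57.4 km

Circle about each station: (x + 42.9)² + (y + 97.1)² = 40.17²; (x − 102.7)² + (y − 41.0)² = 180.82²; (x + 30.8)² + (y − 73.2)² = 131.86².
Subtracting the A equation from the B and C equations removes the quadratic terms:
291.2 x + 276.2 y = -30122.77
24.2 x + 340.6 y = -20735.37
Solving the 2×2 system: x ≈ -49.0, y ≈ -57.4 km.
Check against A (with the unrounded x, y): √((x + 42.9)²+(y + 97.1)²) = 40.17 ≈ 40.17 km. ✓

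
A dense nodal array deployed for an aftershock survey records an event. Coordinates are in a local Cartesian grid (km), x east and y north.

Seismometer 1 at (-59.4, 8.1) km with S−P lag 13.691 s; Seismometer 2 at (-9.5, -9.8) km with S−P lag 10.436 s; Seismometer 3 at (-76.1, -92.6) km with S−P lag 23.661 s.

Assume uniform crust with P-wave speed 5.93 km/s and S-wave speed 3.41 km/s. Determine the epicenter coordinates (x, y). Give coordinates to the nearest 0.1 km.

Distance from S−P lag: d = Δt · v_P v_S / (v_P − v_S) = Δt · (5.93·3.41)/(5.93−3.41) ≈ 8.0243·Δt.
So d_Seismometer 1 = 109.86, d_Seismometer 2 = 83.74, d_Seismometer 3 = 189.86 km.
Circle about each station: (x + 59.4)² + (y − 8.1)² = 109.86²; (x + 9.5)² + (y + 9.8)² = 83.74²; (x + 76.1)² + (y + 92.6)² = 189.86².
Subtracting pairs of circle equations eliminates x²+y² and gives linear equations (the radical axes):
99.8 x − 35.8 y = 1649.15
-33.4 x − 201.4 y = -13205.60
Solving the 2×2 system: x ≈ 37.8, y ≈ 59.3 km.

37.8 km east, 59.3 km north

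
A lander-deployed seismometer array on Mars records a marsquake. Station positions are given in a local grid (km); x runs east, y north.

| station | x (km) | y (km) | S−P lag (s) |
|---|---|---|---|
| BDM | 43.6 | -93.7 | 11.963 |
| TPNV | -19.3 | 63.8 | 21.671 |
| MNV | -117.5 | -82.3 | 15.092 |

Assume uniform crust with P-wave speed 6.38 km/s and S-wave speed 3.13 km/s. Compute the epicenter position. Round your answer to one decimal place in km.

x ≈ -25.7 km, y ≈ -69.2 km

Distance from S−P lag: d = Δt · v_P v_S / (v_P − v_S) = Δt · (6.38·3.13)/(6.38−3.13) ≈ 6.1444·Δt.
So d_BDM = 73.51, d_TPNV = 133.16, d_MNV = 92.73 km.
Circle about each station: (x − 43.6)² + (y + 93.7)² = 73.51²; (x + 19.3)² + (y − 63.8)² = 133.16²; (x + 117.5)² + (y + 82.3)² = 92.73².
Subtracting the BDM equation from the TPNV and MNV equations removes the quadratic terms:
-125.8 x + 315.0 y = -18565.59
-322.2 x + 22.8 y = 6703.76
Solving the 2×2 system: x ≈ -25.7, y ≈ -69.2 km.
Check against BDM (with the unrounded x, y): √((x − 43.6)²+(y + 93.7)²) = 73.51 ≈ 73.51 km. ✓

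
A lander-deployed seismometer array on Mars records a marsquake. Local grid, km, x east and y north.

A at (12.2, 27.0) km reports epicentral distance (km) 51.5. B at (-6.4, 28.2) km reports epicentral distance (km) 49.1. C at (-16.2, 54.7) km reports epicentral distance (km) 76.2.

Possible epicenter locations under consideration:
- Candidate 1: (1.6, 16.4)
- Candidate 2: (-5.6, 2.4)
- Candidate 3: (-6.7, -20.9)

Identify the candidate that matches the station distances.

For each candidate, compare |candidate − station| to the reported distance:
Candidate 1: residuals A 36.5, B 34.8, C 34.0 → max 36.5 km
Candidate 2: residuals A 21.1, B 23.3, C 22.8 → max 23.3 km
Candidate 3: residuals A 0.0, B 0.0, C 0.0 → max 0.0 km
Only Candidate 3 has all residuals ≈ 0.

Candidate 3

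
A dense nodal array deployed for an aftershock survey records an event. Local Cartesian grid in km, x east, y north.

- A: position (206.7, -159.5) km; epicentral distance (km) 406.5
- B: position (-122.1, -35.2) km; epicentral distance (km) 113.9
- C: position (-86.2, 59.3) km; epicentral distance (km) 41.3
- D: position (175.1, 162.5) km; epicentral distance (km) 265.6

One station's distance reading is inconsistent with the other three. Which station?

D

Solve using three stations at a time. Using A, B, C (subtract circle equations pairwise → linear system) gives (x, y) ≈ (-122.7, 78.7).
Distances from that point to each station vs reported:
  A: calculated 406.5 vs reported 406.5 → residual 0.0 km
  B: calculated 113.9 vs reported 113.9 → residual 0.0 km
  C: calculated 41.3 vs reported 41.3 → residual 0.0 km
  D: calculated 309.4 vs reported 265.6 → residual 43.8 km
A, B, C are mutually consistent (residuals ≈ 0); D is off by 43.8 km.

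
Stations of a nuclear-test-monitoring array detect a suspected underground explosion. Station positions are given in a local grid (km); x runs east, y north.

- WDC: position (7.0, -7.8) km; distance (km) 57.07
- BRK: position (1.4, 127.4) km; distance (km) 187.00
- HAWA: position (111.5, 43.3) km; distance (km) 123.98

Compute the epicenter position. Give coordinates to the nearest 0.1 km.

Circle about each station: (x − 7.0)² + (y + 7.8)² = 57.07²; (x − 1.4)² + (y − 127.4)² = 187.00²; (x − 111.5)² + (y − 43.3)² = 123.98².
Subtracting pairs of circle equations eliminates x²+y² and gives linear equations (the radical axes):
-11.2 x + 270.4 y = -15589.14
209.0 x + 102.2 y = 2083.24
Solving the 2×2 system: x ≈ 37.4, y ≈ -56.1 km.

(37.4, -56.1)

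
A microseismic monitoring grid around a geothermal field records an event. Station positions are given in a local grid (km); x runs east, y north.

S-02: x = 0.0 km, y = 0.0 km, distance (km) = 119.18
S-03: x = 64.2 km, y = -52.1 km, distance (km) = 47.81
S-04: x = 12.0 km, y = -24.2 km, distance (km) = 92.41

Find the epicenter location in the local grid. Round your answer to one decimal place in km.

Circle about each station: x² + y² = 119.18²; (x − 64.2)² + (y + 52.1)² = 47.81²; (x − 12.0)² + (y + 24.2)² = 92.41².
Subtracting the S-02 equation from the S-03 and S-04 equations removes the quadratic terms:
128.4 x − 104.2 y = 18754.13
24.0 x − 48.4 y = 6393.90
Solving the 2×2 system: x ≈ 65.0, y ≈ -99.9 km.

(65.0, -99.9)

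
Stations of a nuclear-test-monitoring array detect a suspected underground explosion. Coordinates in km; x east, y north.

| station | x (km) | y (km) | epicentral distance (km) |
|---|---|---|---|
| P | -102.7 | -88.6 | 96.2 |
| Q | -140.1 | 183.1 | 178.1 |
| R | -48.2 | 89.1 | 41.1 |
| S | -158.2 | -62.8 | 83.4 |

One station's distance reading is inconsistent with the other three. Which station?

R

Solve using three stations at a time. Using P, Q, S (subtract circle equations pairwise → linear system) gives (x, y) ≈ (-112.7, 7.1).
Distances from that point to each station vs reported:
  P: calculated 96.2 vs reported 96.2 → residual 0.0 km
  Q: calculated 178.1 vs reported 178.1 → residual 0.0 km
  R: calculated 104.3 vs reported 41.1 → residual 63.2 km
  S: calculated 83.4 vs reported 83.4 → residual 0.0 km
P, Q, S are mutually consistent (residuals ≈ 0); R is off by 63.2 km.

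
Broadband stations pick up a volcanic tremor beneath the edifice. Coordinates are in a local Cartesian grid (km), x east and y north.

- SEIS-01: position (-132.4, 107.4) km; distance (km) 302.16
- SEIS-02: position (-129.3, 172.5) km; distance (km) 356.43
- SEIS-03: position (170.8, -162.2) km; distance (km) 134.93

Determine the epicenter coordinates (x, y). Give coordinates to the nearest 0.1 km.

x ≈ 37.3 km, y ≈ -142.6 km

Circle about each station: (x + 132.4)² + (y − 107.4)² = 302.16²; (x + 129.3)² + (y − 172.5)² = 356.43²; (x − 170.8)² + (y + 162.2)² = 134.93².
Subtracting the SEIS-01 equation from the SEIS-02 and SEIS-03 equations removes the quadratic terms:
6.2 x + 130.2 y = -18331.46
606.4 x − 539.2 y = 99511.52
Solving the 2×2 system: x ≈ 37.3, y ≈ -142.6 km.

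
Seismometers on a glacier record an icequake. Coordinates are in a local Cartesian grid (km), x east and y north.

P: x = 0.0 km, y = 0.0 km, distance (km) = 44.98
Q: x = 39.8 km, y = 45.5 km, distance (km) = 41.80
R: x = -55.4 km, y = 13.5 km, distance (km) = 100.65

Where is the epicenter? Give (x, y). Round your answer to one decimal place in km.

Circle about each station: x² + y² = 44.98²; (x − 39.8)² + (y − 45.5)² = 41.80²; (x + 55.4)² + (y − 13.5)² = 100.65².
Subtracting the P equation from the Q and R equations removes the quadratic terms:
79.6 x + 91.0 y = 3930.25
-110.8 x + 27.0 y = -4855.81
Solving the 2×2 system: x ≈ 44.8, y ≈ 4.0 km.

x ≈ 44.8 km, y ≈ 4.0 km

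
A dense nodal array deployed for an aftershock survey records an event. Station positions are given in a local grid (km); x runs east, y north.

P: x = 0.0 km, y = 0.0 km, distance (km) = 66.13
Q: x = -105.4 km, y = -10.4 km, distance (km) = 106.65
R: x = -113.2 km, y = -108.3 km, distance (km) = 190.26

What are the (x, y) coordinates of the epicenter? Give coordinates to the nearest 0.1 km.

(-26.0, 60.8)

Circle about each station: x² + y² = 66.13²; (x + 105.4)² + (y + 10.4)² = 106.65²; (x + 113.2)² + (y + 108.3)² = 190.26².
Subtracting pairs of circle equations eliminates x²+y² and gives linear equations (the radical axes):
-210.8 x − 20.8 y = 4216.27
-226.4 x − 216.6 y = -7282.56
Solving the 2×2 system: x ≈ -26.0, y ≈ 60.8 km.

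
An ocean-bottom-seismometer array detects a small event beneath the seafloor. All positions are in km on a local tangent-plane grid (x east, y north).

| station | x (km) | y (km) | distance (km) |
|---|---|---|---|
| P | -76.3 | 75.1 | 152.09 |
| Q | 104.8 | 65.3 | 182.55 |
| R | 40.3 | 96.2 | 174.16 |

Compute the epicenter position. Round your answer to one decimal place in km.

Circle about each station: (x + 76.3)² + (y − 75.1)² = 152.09²; (x − 104.8)² + (y − 65.3)² = 182.55²; (x − 40.3)² + (y − 96.2)² = 174.16².
Subtracting the P equation from the Q and R equations removes the quadratic terms:
362.2 x − 19.6 y = -6407.70
233.2 x + 42.2 y = -7783.51
Solving the 2×2 system: x ≈ -21.3, y ≈ -66.7 km.

x ≈ -21.3 km, y ≈ -66.7 km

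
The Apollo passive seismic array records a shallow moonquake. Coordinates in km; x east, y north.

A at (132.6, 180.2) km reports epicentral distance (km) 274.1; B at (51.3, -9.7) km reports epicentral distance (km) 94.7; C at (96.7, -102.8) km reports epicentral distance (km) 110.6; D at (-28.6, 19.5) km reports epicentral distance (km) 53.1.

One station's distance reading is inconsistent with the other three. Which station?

Solve using three stations at a time. Using A, B, D (subtract circle equations pairwise → linear system) gives (x, y) ≈ (-40.7, -32.2).
Distances from that point to each station vs reported:
  A: calculated 274.1 vs reported 274.1 → residual 0.0 km
  B: calculated 94.7 vs reported 94.7 → residual 0.0 km
  C: calculated 154.5 vs reported 110.6 → residual 43.9 km
  D: calculated 53.1 vs reported 53.1 → residual 0.0 km
A, B, D are mutually consistent (residuals ≈ 0); C is off by 43.9 km.

C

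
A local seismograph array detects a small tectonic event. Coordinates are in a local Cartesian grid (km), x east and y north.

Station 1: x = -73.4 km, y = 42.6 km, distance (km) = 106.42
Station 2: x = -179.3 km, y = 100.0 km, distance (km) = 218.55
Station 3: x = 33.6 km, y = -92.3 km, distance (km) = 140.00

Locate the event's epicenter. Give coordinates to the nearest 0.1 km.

Circle about each station: (x + 73.4)² + (y − 42.6)² = 106.42²; (x + 179.3)² + (y − 100.0)² = 218.55²; (x − 33.6)² + (y + 92.3)² = 140.00².
Subtracting the Station 1 equation from the Station 2 and Station 3 equations removes the quadratic terms:
-211.8 x + 114.8 y = -1492.72
214.0 x − 269.8 y = -5828.85
Solving the 2×2 system: x ≈ 32.9, y ≈ 47.7 km.
Check against Station 1 (with the unrounded x, y): √((x + 73.4)²+(y − 42.6)²) = 106.43 ≈ 106.42 km. ✓

x ≈ 32.9 km, y ≈ 47.7 km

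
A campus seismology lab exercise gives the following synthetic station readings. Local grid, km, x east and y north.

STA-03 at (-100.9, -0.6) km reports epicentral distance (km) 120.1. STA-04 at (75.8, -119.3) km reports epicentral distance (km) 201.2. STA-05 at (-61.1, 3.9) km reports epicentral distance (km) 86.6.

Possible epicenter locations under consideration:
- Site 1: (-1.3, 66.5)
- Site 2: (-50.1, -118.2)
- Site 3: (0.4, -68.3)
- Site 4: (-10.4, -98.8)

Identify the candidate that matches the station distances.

Site 1

For each candidate, compare |candidate − station| to the reported distance:
Site 1: residuals STA-03 0.0, STA-04 0.0, STA-05 0.0 → max 0.0 km
Site 2: residuals STA-03 8.0, STA-04 75.3, STA-05 36.0 → max 75.3 km
Site 3: residuals STA-03 1.7, STA-04 110.2, STA-05 8.2 → max 110.2 km
Site 4: residuals STA-03 13.4, STA-04 112.6, STA-05 27.9 → max 112.6 km
Only Site 1 has all residuals ≈ 0.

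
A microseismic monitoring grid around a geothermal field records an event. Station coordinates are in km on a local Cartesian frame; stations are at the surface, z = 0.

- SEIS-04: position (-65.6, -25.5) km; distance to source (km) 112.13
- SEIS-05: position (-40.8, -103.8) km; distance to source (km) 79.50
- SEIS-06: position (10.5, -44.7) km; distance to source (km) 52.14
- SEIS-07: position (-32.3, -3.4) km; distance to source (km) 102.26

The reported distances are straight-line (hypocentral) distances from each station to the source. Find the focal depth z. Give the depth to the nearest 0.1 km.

35.6 km

Each station gives a sphere (x−x_i)² + (y−y_i)² + z² = d_i² (stations at z=0).
Subtracting the SEIS-04 sphere from SEIS-05 and SEIS-06: z² cancels, leaving linear equations in x and y:
49.6 x − 156.6 y = 13738.36
152.2 x − 38.4 y = 7009.29
Solving: x ≈ 25.997, y ≈ -79.495 km (keep extra digits for the depth step; rounded: 26.0, -79.5).
Then from the SEIS-04 sphere: z² = 112.13² − (x + 65.6)² − (y + 25.5)² with x = 25.997, y = -79.495, so z ≈ 35.604 ≈ 35.6 km.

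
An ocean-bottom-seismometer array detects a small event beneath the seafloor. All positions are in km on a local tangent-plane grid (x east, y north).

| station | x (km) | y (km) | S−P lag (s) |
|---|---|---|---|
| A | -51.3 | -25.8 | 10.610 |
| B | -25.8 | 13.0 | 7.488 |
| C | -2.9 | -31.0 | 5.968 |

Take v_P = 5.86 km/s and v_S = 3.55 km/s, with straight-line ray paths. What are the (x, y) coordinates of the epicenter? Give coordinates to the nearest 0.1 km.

40.5 km east, 0.7 km north

Distance from S−P lag: d = Δt · v_P v_S / (v_P − v_S) = Δt · (5.86·3.55)/(5.86−3.55) ≈ 9.0056·Δt.
So d_A = 95.55, d_B = 67.43, d_C = 53.75 km.
Circle about each station: (x + 51.3)² + (y + 25.8)² = 95.55²; (x + 25.8)² + (y − 13.0)² = 67.43²; (x + 2.9)² + (y + 31.0)² = 53.75².
Subtracting pairs of circle equations eliminates x²+y² and gives linear equations (the radical axes):
51.0 x + 77.6 y = 2120.31
96.8 x − 10.4 y = 3912.82
Solving the 2×2 system: x ≈ 40.5, y ≈ 0.7 km.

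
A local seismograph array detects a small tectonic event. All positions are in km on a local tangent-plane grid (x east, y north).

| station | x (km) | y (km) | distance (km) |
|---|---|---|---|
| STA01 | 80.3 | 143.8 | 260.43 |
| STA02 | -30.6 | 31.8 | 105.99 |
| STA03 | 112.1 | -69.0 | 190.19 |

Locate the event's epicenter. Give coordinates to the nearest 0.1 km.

Circle about each station: (x − 80.3)² + (y − 143.8)² = 260.43²; (x + 30.6)² + (y − 31.8)² = 105.99²; (x − 112.1)² + (y + 69.0)² = 190.19².
Subtracting pairs of circle equations eliminates x²+y² and gives linear equations (the radical axes):
-221.8 x − 224.0 y = 31410.97
63.6 x − 425.6 y = 21852.43
Solving the 2×2 system: x ≈ -78.0, y ≈ -63.0 km.

-78.0 km east, -63.0 km north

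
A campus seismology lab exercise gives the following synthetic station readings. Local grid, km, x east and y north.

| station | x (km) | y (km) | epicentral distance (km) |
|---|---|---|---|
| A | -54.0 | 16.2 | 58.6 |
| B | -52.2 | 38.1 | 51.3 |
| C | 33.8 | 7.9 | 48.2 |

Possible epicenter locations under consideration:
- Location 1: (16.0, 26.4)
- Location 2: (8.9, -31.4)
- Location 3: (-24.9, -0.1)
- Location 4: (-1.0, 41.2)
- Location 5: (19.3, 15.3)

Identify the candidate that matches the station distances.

Location 4

For each candidate, compare |candidate − station| to the reported distance:
Location 1: residuals A 12.1, B 17.9, C 22.5 → max 22.5 km
Location 2: residuals A 20.3, B 41.2, C 1.7 → max 41.2 km
Location 3: residuals A 25.2, B 4.3, C 11.0 → max 25.2 km
Location 4: residuals A 0.0, B 0.0, C 0.0 → max 0.0 km
Location 5: residuals A 14.7, B 23.7, C 31.9 → max 31.9 km
Only Location 4 has all residuals ≈ 0.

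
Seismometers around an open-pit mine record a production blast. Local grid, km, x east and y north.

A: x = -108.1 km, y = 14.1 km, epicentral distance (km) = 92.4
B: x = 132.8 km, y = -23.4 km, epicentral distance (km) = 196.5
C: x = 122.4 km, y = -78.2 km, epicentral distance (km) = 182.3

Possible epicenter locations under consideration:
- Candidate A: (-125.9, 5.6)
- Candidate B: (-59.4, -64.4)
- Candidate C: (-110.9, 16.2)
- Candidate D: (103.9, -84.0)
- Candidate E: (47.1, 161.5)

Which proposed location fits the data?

Candidate B

For each candidate, compare |candidate − station| to the reported distance:
Candidate A: residuals A 72.7, B 63.8, C 79.8 → max 79.8 km
Candidate B: residuals A 0.0, B 0.0, C 0.0 → max 0.0 km
Candidate C: residuals A 88.9, B 50.4, C 69.4 → max 88.9 km
Candidate D: residuals A 141.2, B 129.4, C 162.9 → max 162.9 km
Candidate E: residuals A 121.6, B 7.3, C 68.9 → max 121.6 km
Only Candidate B has all residuals ≈ 0.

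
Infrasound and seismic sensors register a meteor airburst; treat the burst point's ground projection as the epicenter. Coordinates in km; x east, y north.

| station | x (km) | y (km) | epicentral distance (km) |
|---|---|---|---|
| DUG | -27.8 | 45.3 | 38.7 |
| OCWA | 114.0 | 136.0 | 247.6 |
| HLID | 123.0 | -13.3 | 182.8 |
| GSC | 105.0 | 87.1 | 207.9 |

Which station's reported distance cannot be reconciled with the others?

DUG

Solve using three stations at a time. Using OCWA, HLID, GSC (subtract circle equations pairwise → linear system) gives (x, y) ≈ (-57.3, -42.7).
Distances from that point to each station vs reported:
  DUG: calculated 92.8 vs reported 38.7 → residual 54.1 km
  OCWA: calculated 247.5 vs reported 247.6 → residual 0.1 km
  HLID: calculated 182.7 vs reported 182.8 → residual 0.1 km
  GSC: calculated 207.8 vs reported 207.9 → residual 0.1 km
OCWA, HLID, GSC are mutually consistent (residuals ≈ 0); DUG is off by 54.1 km.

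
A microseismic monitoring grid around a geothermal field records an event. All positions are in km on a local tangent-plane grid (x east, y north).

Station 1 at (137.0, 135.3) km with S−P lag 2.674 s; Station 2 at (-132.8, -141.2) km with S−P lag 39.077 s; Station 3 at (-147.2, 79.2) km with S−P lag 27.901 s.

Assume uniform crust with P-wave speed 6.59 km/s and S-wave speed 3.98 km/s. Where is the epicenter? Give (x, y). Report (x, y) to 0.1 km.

(122.0, 157.6)

Distance from S−P lag: d = Δt · v_P v_S / (v_P − v_S) = Δt · (6.59·3.98)/(6.59−3.98) ≈ 10.0491·Δt.
So d_Station 1 = 26.87, d_Station 2 = 392.69, d_Station 3 = 280.38 km.
Circle about each station: (x − 137.0)² + (y − 135.3)² = 26.87²; (x + 132.8)² + (y + 141.2)² = 392.69²; (x + 147.2)² + (y − 79.2)² = 280.38².
Subtracting the Station 1 equation from the Station 2 and Station 3 equations removes the quadratic terms:
-539.6 x − 553.0 y = -152985.25
-568.4 x − 112.2 y = -87025.56
Solving the 2×2 system: x ≈ 122.0, y ≈ 157.6 km.
Check against Station 1 (with the unrounded x, y): √((x − 137.0)²+(y − 135.3)²) = 26.88 ≈ 26.87 km. ✓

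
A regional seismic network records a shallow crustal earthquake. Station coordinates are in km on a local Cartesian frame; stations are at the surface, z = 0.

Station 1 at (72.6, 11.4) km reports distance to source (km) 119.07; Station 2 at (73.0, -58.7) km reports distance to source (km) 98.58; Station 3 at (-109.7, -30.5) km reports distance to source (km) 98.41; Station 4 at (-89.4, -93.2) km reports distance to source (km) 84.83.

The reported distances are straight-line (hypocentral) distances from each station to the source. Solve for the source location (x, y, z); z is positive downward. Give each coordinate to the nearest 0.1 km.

(-20.2, -56.0, 32.0)

Each station gives a sphere (x−x_i)² + (y−y_i)² + z² = d_i² (stations at z=0).
Subtracting the Station 1 sphere from Station 2 and Station 3: z² cancels, leaving linear equations in x and y:
0.8 x − 140.2 y = 7833.62
-364.6 x − 83.8 y = 12056.76
Solving: x ≈ -20.200, y ≈ -55.990 km (keep extra digits for the depth step; rounded: -20.2, -56.0).
Then from the Station 1 sphere: z² = 119.07² − (x − 72.6)² − (y − 11.4)² with x = -20.200, y = -55.990, so z ≈ 32.006 ≈ 32.0 km.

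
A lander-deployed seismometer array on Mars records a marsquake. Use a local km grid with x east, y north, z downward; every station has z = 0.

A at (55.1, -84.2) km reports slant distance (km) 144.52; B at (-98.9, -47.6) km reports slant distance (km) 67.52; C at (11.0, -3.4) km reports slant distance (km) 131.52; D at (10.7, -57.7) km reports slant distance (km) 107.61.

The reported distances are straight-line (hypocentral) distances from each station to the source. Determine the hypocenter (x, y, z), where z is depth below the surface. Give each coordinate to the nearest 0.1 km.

(-78.9, -82.7, 54.1)

Each station gives a sphere (x−x_i)² + (y−y_i)² + z² = d_i² (stations at z=0).
Subtracting the A sphere from B and C: z² cancels, leaving linear equations in x and y:
-308.0 x + 73.2 y = 18248.40
-88.2 x + 161.6 y = -6404.57
Solving: x ≈ -78.902, y ≈ -82.696 km (keep extra digits for the depth step; rounded: -78.9, -82.7).
Then from the A sphere: z² = 144.52² − (x − 55.1)² − (y + 84.2)² with x = -78.902, y = -82.696, so z ≈ 54.104 ≈ 54.1 km.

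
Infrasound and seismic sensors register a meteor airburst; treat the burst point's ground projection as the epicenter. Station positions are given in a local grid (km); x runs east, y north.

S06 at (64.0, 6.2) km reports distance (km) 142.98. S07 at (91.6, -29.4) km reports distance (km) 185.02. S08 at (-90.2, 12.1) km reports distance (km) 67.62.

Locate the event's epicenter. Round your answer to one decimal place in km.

x ≈ -62.1 km, y ≈ 73.6 km

Circle about each station: (x − 64.0)² + (y − 6.2)² = 142.98²; (x − 91.6)² + (y + 29.4)² = 185.02²; (x + 90.2)² + (y − 12.1)² = 67.62².
Subtracting the S06 equation from the S07 and S08 equations removes the quadratic terms:
55.2 x − 71.2 y = -8668.64
-308.4 x + 11.8 y = 20018.83
Solving the 2×2 system: x ≈ -62.1, y ≈ 73.6 km.
Check against S06 (with the unrounded x, y): √((x − 64.0)²+(y − 6.2)²) = 142.98 ≈ 142.98 km. ✓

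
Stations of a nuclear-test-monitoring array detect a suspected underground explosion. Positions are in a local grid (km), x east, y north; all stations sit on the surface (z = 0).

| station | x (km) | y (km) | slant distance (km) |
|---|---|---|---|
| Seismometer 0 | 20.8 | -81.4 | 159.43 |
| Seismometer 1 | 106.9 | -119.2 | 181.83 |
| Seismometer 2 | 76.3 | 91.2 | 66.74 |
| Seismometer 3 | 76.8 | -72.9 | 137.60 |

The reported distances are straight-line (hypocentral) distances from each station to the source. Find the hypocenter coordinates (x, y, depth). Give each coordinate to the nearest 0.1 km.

Each station gives a sphere (x−x_i)² + (y−y_i)² + z² = d_i² (stations at z=0).
Subtracting the Seismometer 0 sphere from Seismometer 1 and Seismometer 2: z² cancels, leaving linear equations in x and y:
172.2 x − 75.6 y = 10933.43
111.0 x + 345.2 y = 28044.23
Solving: x ≈ 86.893, y ≈ 53.300 km (keep extra digits for the depth step; rounded: 86.9, 53.3).
Then from the Seismometer 0 sphere: z² = 159.43² − (x − 20.8)² − (y + 81.4)² with x = 86.893, y = 53.300, so z ≈ 53.903 ≈ 53.9 km.

(86.9, 53.3, 53.9)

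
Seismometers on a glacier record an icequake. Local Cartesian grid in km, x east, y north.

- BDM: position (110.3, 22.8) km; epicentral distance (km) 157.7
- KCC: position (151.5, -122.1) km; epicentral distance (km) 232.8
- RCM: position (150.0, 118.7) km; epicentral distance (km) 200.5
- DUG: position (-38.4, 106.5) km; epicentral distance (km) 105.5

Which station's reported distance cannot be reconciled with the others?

RCM

Solve using three stations at a time. Using BDM, KCC, DUG (subtract circle equations pairwise → linear system) gives (x, y) ≈ (-45.9, 1.3).
Distances from that point to each station vs reported:
  BDM: calculated 157.7 vs reported 157.7 → residual 0.0 km
  KCC: calculated 232.8 vs reported 232.8 → residual 0.0 km
  RCM: calculated 228.4 vs reported 200.5 → residual 27.9 km
  DUG: calculated 105.5 vs reported 105.5 → residual 0.0 km
BDM, KCC, DUG are mutually consistent (residuals ≈ 0); RCM is off by 27.9 km.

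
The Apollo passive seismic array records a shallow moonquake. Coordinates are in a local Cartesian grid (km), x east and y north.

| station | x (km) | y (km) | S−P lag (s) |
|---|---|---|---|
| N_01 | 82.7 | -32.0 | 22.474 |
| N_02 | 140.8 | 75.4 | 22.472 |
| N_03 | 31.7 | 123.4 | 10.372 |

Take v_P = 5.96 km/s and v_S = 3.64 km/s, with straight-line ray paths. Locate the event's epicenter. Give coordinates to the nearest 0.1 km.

Distance from S−P lag: d = Δt · v_P v_S / (v_P − v_S) = Δt · (5.96·3.64)/(5.96−3.64) ≈ 9.3510·Δt.
So d_N_01 = 210.16, d_N_02 = 210.14, d_N_03 = 96.99 km.
Circle about each station: (x − 82.7)² + (y + 32.0)² = 210.16²; (x − 140.8)² + (y − 75.4)² = 210.14²; (x − 31.7)² + (y − 123.4)² = 96.99².
Subtracting the N_01 equation from the N_02 and N_03 equations removes the quadratic terms:
116.2 x + 214.8 y = 17654.92
-102.0 x + 310.8 y = 43129.33
Solving the 2×2 system: x ≈ -65.1, y ≈ 117.4 km.
Check against N_01 (with the unrounded x, y): √((x − 82.7)²+(y + 32.0)²) = 210.15 ≈ 210.16 km. ✓

-65.1 km east, 117.4 km north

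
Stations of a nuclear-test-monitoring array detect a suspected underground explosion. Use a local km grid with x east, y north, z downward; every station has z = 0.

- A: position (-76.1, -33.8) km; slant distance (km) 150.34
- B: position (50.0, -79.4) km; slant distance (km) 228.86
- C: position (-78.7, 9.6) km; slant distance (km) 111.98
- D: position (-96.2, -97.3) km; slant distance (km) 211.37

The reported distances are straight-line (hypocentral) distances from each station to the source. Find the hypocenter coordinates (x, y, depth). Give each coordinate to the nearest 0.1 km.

x ≈ -73.0 km, y ≈ 104.1 km, depth ≈ 59.8 km

Each station gives a sphere (x−x_i)² + (y−y_i)² + z² = d_i² (stations at z=0).
Subtracting the A sphere from B and C: z² cancels, leaving linear equations in x and y:
252.2 x − 91.2 y = -27904.07
-5.2 x + 86.8 y = 9414.80
Solving: x ≈ -73.001, y ≈ 104.092 km (keep extra digits for the depth step; rounded: -73.0, 104.1).
Then from the A sphere: z² = 150.34² − (x + 76.1)² − (y + 33.8)² with x = -73.001, y = 104.092, so z ≈ 59.819 ≈ 59.8 km.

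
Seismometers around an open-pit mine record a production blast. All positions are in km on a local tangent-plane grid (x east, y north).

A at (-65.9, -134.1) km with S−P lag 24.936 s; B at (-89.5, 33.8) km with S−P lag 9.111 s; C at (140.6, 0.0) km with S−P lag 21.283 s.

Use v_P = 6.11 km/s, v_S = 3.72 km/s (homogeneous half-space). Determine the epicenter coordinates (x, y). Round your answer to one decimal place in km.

Distance from S−P lag: d = Δt · v_P v_S / (v_P − v_S) = Δt · (6.11·3.72)/(6.11−3.72) ≈ 9.5101·Δt.
So d_A = 237.14, d_B = 86.65, d_C = 202.40 km.
Circle about each station: (x + 65.9)² + (y + 134.1)² = 237.14²; (x + 89.5)² + (y − 33.8)² = 86.65²; (x − 140.6)² + y² = 202.40².
Subtracting pairs of circle equations eliminates x²+y² and gives linear equations (the radical axes):
-47.2 x + 335.8 y = 35554.23
413.0 x + 268.2 y = 12712.36
Solving the 2×2 system: x ≈ -34.8, y ≈ 101.0 km.

x ≈ -34.8 km, y ≈ 101.0 km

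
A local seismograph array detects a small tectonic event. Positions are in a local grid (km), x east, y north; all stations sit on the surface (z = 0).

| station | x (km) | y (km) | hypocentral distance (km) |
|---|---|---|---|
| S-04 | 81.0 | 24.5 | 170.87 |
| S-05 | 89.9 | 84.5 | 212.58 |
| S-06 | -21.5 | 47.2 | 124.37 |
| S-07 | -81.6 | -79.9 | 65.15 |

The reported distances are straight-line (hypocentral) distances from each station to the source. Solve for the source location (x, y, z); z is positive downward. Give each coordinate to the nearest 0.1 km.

Each station gives a sphere (x−x_i)² + (y−y_i)² + z² = d_i² (stations at z=0).
Subtracting the S-04 sphere from S-05 and S-06: z² cancels, leaving linear equations in x and y:
17.8 x + 120.0 y = -7932.69
-205.0 x + 45.4 y = 9257.50
Solving: x ≈ -57.897, y ≈ -57.518 km (keep extra digits for the depth step; rounded: -57.9, -57.5).
Then from the S-04 sphere: z² = 170.87² − (x − 81.0)² − (y − 24.5)² with x = -57.897, y = -57.518, so z ≈ 56.367 ≈ 56.4 km.
Check against S-07 (with the unrounded solution): distance 65.12 ≈ 65.15 km. ✓

x ≈ -57.9 km, y ≈ -57.5 km, depth ≈ 56.4 km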